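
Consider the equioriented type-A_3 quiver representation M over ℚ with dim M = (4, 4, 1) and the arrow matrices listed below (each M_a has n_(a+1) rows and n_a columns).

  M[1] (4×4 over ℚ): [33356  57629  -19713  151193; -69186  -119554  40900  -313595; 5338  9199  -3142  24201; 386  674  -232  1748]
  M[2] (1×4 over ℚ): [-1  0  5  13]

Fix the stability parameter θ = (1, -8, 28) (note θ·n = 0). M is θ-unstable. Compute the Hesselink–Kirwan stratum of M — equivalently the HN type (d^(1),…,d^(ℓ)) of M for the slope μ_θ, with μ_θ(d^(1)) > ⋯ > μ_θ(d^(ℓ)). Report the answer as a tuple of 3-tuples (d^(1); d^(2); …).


Interval decomposition of M: I[1,2]^3, I[1,3].
HN type (ℓ=2): μ^(1)=28; μ^(2)=-7/2

((0, 0, 1); (4, 4, 0))


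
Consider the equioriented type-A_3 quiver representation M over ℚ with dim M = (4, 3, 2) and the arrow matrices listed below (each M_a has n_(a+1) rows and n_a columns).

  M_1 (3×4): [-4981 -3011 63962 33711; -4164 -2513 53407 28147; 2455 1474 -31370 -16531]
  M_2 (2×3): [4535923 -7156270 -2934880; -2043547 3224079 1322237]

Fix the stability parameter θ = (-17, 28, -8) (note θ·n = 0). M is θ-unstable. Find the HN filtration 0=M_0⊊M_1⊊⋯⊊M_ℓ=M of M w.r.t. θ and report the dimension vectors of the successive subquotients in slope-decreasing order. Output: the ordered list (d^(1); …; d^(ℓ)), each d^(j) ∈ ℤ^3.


Via rank(M_{q-1}∘⋯∘M_p): M ≅ I[1,1], I[1,2], I[1,3]^2.
μ_θ-semistable layers: μ^(1)=28; μ^(2)=10; μ^(3)=-17

((0, 1, 0); (0, 2, 2); (4, 0, 0))


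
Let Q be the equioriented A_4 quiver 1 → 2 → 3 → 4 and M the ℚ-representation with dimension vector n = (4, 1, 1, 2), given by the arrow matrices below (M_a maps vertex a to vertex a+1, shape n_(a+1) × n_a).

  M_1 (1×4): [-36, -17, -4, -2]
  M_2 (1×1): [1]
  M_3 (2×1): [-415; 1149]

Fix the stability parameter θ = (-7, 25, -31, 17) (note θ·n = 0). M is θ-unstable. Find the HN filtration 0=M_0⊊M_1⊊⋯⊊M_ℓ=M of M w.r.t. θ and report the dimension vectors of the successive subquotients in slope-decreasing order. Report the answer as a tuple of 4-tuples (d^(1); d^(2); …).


Interval decomposition of M: I[1,1]^3, I[1,4], I[4,4].
HN type (ℓ=3): μ^(1)=17; μ^(2)=-3; μ^(3)=-7

((0, 0, 0, 2); (0, 1, 1, 0); (4, 0, 0, 0))


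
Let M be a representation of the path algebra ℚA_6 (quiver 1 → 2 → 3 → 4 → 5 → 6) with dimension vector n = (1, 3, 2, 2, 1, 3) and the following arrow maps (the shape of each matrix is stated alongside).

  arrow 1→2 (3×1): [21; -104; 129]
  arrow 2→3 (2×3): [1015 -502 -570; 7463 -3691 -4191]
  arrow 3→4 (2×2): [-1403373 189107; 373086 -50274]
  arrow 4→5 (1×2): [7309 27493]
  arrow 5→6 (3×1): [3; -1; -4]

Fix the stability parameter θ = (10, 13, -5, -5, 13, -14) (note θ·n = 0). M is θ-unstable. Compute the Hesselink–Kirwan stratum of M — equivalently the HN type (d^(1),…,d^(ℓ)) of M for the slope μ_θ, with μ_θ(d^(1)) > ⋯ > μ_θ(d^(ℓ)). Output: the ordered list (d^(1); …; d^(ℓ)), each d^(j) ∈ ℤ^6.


Interval decomposition of M: I[1,6], I[2,2], I[2,3], I[4,4], I[6,6]^2.
HN type (ℓ=5): μ^(1)=13; μ^(2)=4; μ^(3)=2; μ^(4)=-5; μ^(5)=-14

((0, 1, 0, 0, 0, 0); (0, 1, 1, 0, 0, 0); (1, 1, 1, 1, 1, 1); (0, 0, 0, 1, 0, 0); (0, 0, 0, 0, 0, 2))


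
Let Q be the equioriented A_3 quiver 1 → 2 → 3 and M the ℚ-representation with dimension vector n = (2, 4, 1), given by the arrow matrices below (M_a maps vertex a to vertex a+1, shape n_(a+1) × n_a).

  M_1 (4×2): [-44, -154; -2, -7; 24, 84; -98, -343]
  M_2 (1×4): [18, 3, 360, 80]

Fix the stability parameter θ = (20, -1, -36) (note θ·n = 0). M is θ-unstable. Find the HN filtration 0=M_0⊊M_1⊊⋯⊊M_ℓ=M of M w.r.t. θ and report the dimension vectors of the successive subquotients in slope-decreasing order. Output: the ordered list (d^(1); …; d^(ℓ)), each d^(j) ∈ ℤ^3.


Via rank(M_{q-1}∘⋯∘M_p): M ≅ I[1,1], I[1,3], I[2,2]^3.
μ_θ-semistable layers: μ^(1)=20; μ^(2)=-1; μ^(3)=-17/3

((1, 0, 0); (0, 3, 0); (1, 1, 1))


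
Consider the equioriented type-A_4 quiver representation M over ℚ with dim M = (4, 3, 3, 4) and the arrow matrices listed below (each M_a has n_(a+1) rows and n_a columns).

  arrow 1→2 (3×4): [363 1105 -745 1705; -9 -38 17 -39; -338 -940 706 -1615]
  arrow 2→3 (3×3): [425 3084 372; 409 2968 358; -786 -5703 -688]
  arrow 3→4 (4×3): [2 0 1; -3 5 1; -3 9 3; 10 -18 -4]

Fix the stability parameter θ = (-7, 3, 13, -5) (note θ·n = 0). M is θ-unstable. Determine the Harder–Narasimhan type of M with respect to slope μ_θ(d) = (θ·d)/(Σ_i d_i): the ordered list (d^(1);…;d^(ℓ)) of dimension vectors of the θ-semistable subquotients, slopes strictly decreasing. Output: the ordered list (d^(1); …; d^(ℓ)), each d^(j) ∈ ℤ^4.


Interval decomposition of M: I[1,1], I[1,3], I[1,4]^2, I[4,4]^2.
HN type (ℓ=5): μ^(1)=13; μ^(2)=4; μ^(3)=3; μ^(4)=-5; μ^(5)=-7

((0, 0, 1, 0); (0, 0, 2, 2); (0, 3, 0, 0); (0, 0, 0, 2); (4, 0, 0, 0))


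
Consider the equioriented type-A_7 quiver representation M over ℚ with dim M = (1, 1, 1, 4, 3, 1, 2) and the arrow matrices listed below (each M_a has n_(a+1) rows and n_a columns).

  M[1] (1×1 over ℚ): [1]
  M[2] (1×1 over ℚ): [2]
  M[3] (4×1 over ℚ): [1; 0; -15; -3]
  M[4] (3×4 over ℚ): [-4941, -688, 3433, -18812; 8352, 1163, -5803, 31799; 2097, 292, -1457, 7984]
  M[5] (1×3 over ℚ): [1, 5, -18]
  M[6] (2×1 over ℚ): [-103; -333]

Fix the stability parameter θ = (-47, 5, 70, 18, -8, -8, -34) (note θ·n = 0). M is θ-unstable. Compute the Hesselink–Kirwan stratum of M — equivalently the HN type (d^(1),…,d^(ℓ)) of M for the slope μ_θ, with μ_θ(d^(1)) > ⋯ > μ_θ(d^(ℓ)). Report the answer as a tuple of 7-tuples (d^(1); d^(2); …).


Via rank(M_{q-1}∘⋯∘M_p): M ≅ I[1,4], I[4,4], I[4,5], I[4,7], I[5,5], I[7,7].
μ_θ-semistable layers: μ^(1)=44; μ^(2)=18; μ^(3)=5; μ^(4)=-8; μ^(5)=-34; μ^(6)=-47

((0, 0, 1, 1, 0, 0, 0); (0, 0, 0, 1, 0, 0, 0); (0, 1, 0, 1, 1, 0, 0); (0, 0, 0, 1, 2, 1, 1); (0, 0, 0, 0, 0, 0, 1); (1, 0, 0, 0, 0, 0, 0))


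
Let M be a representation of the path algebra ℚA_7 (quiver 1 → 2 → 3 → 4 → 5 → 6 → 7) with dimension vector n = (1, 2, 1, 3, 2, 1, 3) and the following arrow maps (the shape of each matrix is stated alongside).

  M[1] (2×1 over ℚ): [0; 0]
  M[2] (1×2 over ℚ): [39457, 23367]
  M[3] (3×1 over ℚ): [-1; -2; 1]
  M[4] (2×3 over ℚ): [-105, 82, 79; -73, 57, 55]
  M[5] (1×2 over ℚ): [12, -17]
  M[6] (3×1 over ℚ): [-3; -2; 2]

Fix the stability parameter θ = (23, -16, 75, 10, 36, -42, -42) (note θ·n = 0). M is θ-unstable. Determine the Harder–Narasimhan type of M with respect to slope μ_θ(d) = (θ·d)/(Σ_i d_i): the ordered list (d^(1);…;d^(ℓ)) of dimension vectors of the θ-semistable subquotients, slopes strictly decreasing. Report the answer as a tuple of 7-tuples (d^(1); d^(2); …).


Interval decomposition of M: I[1,1], I[2,2], I[2,7], I[4,4], I[4,5], I[7,7]^2.
HN type (ℓ=6): μ^(1)=36; μ^(2)=23; μ^(3)=10; μ^(4)=37/5; μ^(5)=-16; μ^(6)=-42

((0, 0, 0, 0, 1, 0, 0); (1, 0, 0, 0, 0, 0, 0); (0, 0, 0, 2, 0, 0, 0); (0, 0, 1, 1, 1, 1, 1); (0, 2, 0, 0, 0, 0, 0); (0, 0, 0, 0, 0, 0, 2))


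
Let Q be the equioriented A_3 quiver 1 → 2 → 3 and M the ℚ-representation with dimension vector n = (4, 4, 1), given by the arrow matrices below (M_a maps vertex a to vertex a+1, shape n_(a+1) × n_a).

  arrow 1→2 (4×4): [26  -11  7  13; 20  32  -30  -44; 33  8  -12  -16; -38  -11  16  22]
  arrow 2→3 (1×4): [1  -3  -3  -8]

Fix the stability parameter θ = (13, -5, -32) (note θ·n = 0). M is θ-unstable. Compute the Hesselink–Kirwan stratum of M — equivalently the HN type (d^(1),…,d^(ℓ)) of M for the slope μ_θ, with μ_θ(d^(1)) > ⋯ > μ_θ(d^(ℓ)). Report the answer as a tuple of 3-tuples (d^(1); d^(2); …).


Via rank(M_{q-1}∘⋯∘M_p): M ≅ I[1,2]^3, I[1,3].
μ_θ-semistable layers: μ^(1)=4; μ^(2)=-8

((3, 3, 0); (1, 1, 1))


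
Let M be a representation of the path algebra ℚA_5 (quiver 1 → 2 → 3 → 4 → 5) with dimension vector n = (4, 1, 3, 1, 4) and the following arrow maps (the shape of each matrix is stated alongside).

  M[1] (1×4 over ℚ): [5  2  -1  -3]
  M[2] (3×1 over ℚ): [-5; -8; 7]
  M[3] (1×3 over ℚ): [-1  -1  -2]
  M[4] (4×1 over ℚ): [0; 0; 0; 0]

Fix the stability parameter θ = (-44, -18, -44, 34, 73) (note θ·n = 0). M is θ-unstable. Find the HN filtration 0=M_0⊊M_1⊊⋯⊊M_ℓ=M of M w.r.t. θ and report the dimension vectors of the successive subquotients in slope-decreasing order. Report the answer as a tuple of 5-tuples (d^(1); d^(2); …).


Via rank(M_{q-1}∘⋯∘M_p): M ≅ I[1,1]^3, I[1,4], I[3,3]^2, I[5,5]^4.
μ_θ-semistable layers: μ^(1)=73; μ^(2)=34; μ^(3)=-31; μ^(4)=-44

((0, 0, 0, 0, 4); (0, 0, 0, 1, 0); (0, 1, 1, 0, 0); (4, 0, 2, 0, 0))


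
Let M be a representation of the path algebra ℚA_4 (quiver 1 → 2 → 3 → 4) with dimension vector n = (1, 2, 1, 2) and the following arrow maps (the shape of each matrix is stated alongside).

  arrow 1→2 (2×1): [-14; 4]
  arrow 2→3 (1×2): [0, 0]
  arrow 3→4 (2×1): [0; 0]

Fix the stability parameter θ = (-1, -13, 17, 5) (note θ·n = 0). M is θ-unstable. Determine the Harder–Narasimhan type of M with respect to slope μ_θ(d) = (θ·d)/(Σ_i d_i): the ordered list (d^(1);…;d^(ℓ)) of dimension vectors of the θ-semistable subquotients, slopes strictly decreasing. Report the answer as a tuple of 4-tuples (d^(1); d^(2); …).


Interval decomposition of M: I[1,2], I[2,2], I[3,3], I[4,4]^2.
HN type (ℓ=4): μ^(1)=17; μ^(2)=5; μ^(3)=-7; μ^(4)=-13

((0, 0, 1, 0); (0, 0, 0, 2); (1, 1, 0, 0); (0, 1, 0, 0))


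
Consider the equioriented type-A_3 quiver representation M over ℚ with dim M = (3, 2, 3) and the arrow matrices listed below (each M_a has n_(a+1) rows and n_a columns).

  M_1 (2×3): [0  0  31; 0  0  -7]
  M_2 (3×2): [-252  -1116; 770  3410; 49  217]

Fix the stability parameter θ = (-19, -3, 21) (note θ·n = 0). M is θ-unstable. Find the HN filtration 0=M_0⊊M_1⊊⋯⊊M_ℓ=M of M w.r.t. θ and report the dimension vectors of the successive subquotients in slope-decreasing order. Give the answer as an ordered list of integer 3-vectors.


Via rank(M_{q-1}∘⋯∘M_p): M ≅ I[1,1]^2, I[1,2], I[2,3], I[3,3]^2.
μ_θ-semistable layers: μ^(1)=21; μ^(2)=-3; μ^(3)=-19

((0, 0, 3); (0, 2, 0); (3, 0, 0))


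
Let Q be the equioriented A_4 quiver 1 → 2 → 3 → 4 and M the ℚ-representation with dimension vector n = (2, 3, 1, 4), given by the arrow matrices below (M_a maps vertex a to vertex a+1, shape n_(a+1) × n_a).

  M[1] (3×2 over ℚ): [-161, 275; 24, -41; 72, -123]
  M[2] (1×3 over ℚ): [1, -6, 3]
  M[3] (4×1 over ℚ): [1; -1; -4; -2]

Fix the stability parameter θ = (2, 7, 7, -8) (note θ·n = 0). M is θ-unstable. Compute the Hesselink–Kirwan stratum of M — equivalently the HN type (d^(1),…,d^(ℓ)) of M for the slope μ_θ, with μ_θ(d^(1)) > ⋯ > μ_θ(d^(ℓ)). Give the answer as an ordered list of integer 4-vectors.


Via rank(M_{q-1}∘⋯∘M_p): M ≅ I[1,2], I[1,4], I[2,2], I[4,4]^3.
μ_θ-semistable layers: μ^(1)=7; μ^(2)=2; μ^(3)=-8

((0, 2, 0, 0); (2, 1, 1, 1); (0, 0, 0, 3))


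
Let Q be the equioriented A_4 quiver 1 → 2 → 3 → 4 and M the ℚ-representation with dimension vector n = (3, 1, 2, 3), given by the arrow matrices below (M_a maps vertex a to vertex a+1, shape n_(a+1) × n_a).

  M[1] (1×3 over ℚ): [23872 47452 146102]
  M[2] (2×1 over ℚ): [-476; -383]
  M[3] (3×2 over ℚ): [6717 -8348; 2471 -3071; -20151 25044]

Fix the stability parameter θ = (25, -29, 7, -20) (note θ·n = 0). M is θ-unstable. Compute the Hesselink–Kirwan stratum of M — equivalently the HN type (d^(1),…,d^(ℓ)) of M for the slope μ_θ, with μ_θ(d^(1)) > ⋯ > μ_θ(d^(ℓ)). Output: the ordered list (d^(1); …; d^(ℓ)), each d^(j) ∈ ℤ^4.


Via rank(M_{q-1}∘⋯∘M_p): M ≅ I[1,1]^2, I[1,4], I[3,4], I[4,4].
μ_θ-semistable layers: μ^(1)=25; μ^(2)=-17/4; μ^(3)=-13/2; μ^(4)=-20

((2, 0, 0, 0); (1, 1, 1, 1); (0, 0, 1, 1); (0, 0, 0, 1))


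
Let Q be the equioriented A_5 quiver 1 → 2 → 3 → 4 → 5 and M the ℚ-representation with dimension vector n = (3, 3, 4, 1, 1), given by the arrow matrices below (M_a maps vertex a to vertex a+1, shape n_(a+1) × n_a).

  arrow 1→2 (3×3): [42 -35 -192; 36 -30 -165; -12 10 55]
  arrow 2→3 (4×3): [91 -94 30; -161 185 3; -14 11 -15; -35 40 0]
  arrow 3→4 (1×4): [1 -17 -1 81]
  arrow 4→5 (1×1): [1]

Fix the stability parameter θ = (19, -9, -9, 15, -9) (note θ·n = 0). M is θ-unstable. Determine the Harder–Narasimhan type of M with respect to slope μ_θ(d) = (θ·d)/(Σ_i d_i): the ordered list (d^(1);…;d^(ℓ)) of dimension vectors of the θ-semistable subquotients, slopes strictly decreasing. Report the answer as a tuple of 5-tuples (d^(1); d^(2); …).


Interval decomposition of M: I[1,1], I[1,2], I[1,5], I[2,3], I[3,3]^2.
HN type (ℓ=5): μ^(1)=19; μ^(2)=5; μ^(3)=3; μ^(4)=1/3; μ^(5)=-9

((1, 0, 0, 0, 0); (1, 1, 0, 0, 0); (0, 0, 0, 1, 1); (1, 1, 1, 0, 0); (0, 1, 3, 0, 0))


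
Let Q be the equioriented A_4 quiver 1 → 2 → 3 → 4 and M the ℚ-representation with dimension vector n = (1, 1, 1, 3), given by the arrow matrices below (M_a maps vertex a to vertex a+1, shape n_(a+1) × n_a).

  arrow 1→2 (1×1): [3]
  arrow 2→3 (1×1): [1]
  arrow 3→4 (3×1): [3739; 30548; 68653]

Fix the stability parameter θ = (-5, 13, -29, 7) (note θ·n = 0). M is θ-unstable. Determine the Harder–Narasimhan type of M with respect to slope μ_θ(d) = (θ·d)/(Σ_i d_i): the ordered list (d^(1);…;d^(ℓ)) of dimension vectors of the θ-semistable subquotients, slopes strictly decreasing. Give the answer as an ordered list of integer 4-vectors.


Barcode: M ≅ I[1,4], I[4,4]^2. HN layers by μ_θ (2 steps, strictly decreasing):
  μ^(1)=7; μ^(2)=-7

((0, 0, 0, 3); (1, 1, 1, 0))


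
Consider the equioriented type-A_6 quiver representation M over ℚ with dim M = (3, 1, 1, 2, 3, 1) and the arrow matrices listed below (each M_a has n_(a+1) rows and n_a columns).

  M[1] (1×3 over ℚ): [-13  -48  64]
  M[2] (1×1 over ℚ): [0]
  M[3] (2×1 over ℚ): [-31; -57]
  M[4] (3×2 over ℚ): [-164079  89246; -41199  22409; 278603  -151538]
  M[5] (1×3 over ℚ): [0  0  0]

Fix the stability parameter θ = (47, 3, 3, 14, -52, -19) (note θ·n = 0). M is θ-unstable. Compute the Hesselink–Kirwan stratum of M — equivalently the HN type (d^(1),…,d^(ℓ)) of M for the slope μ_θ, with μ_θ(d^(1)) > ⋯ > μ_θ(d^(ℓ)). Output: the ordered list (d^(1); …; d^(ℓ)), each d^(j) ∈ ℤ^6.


Interval decomposition of M: I[1,1]^2, I[1,2], I[3,5], I[4,5], I[5,5], I[6,6].
HN type (ℓ=5): μ^(1)=47; μ^(2)=25; μ^(3)=-35/3; μ^(4)=-19; μ^(5)=-52

((2, 0, 0, 0, 0, 0); (1, 1, 0, 0, 0, 0); (0, 0, 1, 1, 1, 0); (0, 0, 0, 1, 1, 1); (0, 0, 0, 0, 1, 0))


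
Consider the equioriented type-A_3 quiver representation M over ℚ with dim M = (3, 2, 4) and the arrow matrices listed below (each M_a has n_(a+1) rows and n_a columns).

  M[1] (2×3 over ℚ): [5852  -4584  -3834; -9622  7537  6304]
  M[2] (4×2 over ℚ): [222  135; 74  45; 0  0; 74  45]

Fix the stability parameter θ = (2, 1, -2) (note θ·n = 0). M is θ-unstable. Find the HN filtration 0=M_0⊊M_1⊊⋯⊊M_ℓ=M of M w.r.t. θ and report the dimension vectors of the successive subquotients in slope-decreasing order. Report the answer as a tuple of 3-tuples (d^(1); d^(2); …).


Via rank(M_{q-1}∘⋯∘M_p): M ≅ I[1,1], I[1,2], I[1,3], I[3,3]^3.
μ_θ-semistable layers: μ^(1)=2; μ^(2)=3/2; μ^(3)=1/3; μ^(4)=-2

((1, 0, 0); (1, 1, 0); (1, 1, 1); (0, 0, 3))


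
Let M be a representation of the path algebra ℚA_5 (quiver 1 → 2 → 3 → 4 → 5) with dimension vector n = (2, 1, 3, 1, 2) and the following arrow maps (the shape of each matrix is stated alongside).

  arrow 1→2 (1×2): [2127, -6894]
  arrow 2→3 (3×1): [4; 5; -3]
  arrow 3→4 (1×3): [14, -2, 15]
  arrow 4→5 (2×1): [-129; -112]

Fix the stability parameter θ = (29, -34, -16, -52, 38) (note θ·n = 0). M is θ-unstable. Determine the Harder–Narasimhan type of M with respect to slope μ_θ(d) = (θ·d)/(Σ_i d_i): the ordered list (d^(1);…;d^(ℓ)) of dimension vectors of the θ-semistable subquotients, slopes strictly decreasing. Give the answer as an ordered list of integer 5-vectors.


Barcode: M ≅ I[1,1], I[1,5], I[3,3]^2, I[5,5]. HN layers by μ_θ (4 steps, strictly decreasing):
  μ^(1)=38; μ^(2)=29; μ^(3)=-16; μ^(4)=-73/4

((0, 0, 0, 0, 2); (1, 0, 0, 0, 0); (0, 0, 2, 0, 0); (1, 1, 1, 1, 0))


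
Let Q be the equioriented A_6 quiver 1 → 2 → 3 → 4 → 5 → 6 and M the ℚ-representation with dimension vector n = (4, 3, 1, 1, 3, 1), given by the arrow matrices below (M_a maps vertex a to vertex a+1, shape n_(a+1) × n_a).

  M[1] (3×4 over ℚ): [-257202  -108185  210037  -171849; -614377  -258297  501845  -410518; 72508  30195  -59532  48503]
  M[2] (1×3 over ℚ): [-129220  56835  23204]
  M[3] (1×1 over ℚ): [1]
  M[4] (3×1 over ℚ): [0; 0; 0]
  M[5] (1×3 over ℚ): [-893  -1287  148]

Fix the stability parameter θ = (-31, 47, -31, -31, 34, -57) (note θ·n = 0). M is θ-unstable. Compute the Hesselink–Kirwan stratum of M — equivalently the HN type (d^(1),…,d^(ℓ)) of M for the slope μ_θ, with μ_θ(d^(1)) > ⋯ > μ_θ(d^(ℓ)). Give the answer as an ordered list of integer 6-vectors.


Via rank(M_{q-1}∘⋯∘M_p): M ≅ I[1,1], I[1,2]^2, I[1,4], I[5,5]^2, I[5,6].
μ_θ-semistable layers: μ^(1)=47; μ^(2)=34; μ^(3)=-5; μ^(4)=-23/2; μ^(5)=-31

((0, 2, 0, 0, 0, 0); (0, 0, 0, 0, 2, 0); (0, 1, 1, 1, 0, 0); (0, 0, 0, 0, 1, 1); (4, 0, 0, 0, 0, 0))


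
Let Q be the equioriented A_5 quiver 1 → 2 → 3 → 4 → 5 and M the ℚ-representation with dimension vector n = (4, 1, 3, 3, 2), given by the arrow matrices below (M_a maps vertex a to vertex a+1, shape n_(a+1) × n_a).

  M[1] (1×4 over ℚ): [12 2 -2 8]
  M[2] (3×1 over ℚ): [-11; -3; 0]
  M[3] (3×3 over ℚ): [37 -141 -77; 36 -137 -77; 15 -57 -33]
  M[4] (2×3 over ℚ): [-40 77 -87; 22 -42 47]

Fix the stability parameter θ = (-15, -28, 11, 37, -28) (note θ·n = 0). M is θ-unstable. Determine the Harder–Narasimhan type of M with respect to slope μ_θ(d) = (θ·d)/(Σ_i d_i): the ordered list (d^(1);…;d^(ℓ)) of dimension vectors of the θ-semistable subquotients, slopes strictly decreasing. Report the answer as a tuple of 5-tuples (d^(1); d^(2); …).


Barcode: M ≅ I[1,1]^3, I[1,5], I[3,3], I[3,5], I[4,4]. HN layers by μ_θ (5 steps, strictly decreasing):
  μ^(1)=37; μ^(2)=11; μ^(3)=20/3; μ^(4)=-15; μ^(5)=-43/2

((0, 0, 0, 1, 0); (0, 0, 1, 0, 0); (0, 0, 2, 2, 2); (3, 0, 0, 0, 0); (1, 1, 0, 0, 0))


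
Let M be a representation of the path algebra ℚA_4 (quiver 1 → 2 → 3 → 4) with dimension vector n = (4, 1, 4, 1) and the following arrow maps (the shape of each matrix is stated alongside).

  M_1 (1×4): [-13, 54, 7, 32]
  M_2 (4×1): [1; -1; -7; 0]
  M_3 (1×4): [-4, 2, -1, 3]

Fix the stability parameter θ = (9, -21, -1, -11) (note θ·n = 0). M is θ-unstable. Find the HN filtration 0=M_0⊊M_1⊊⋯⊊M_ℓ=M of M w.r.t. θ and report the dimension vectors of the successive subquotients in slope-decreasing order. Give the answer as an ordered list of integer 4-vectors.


Interval decomposition of M: I[1,1]^3, I[1,4], I[3,3]^3.
HN type (ℓ=3): μ^(1)=9; μ^(2)=-1; μ^(3)=-6

((3, 0, 0, 0); (0, 0, 3, 0); (1, 1, 1, 1))


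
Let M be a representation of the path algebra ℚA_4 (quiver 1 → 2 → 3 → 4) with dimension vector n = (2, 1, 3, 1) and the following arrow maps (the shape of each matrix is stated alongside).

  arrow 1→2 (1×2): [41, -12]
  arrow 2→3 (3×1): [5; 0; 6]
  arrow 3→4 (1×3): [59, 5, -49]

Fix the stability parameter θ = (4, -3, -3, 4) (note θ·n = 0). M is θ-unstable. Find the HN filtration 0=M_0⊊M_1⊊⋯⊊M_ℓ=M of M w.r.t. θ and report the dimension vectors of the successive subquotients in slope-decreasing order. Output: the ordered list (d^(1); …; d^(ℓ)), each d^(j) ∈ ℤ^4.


Via rank(M_{q-1}∘⋯∘M_p): M ≅ I[1,1], I[1,4], I[3,3]^2.
μ_θ-semistable layers: μ^(1)=4; μ^(2)=-2/3; μ^(3)=-3

((1, 0, 0, 1); (1, 1, 1, 0); (0, 0, 2, 0))


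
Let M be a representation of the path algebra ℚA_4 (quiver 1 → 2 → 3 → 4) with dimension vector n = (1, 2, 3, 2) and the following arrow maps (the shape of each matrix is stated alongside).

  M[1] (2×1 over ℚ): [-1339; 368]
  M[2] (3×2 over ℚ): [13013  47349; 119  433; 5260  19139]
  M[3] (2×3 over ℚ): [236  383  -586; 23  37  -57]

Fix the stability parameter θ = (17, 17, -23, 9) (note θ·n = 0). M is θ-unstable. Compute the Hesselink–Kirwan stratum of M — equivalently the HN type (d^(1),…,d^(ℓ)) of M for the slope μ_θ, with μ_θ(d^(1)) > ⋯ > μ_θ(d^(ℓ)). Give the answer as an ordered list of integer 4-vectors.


Barcode: M ≅ I[1,4], I[2,4], I[3,3]. HN layers by μ_θ (4 steps, strictly decreasing):
  μ^(1)=9; μ^(2)=11/3; μ^(3)=-3; μ^(4)=-23

((0, 0, 0, 2); (1, 1, 1, 0); (0, 1, 1, 0); (0, 0, 1, 0))


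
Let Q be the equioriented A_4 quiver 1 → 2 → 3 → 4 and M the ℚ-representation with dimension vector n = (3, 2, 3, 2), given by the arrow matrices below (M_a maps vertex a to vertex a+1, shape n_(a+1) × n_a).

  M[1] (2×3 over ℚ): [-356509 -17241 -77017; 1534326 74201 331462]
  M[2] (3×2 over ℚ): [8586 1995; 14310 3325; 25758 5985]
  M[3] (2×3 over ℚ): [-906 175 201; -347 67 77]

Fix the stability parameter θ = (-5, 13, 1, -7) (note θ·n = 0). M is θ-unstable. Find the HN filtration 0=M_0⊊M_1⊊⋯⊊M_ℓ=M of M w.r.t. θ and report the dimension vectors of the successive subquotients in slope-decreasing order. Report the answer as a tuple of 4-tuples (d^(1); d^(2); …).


Barcode: M ≅ I[1,1], I[1,2], I[1,4], I[3,3], I[3,4]. HN layers by μ_θ (5 steps, strictly decreasing):
  μ^(1)=13; μ^(2)=7/3; μ^(3)=1; μ^(4)=-3; μ^(5)=-5

((0, 1, 0, 0); (0, 1, 1, 1); (0, 0, 1, 0); (0, 0, 1, 1); (3, 0, 0, 0))


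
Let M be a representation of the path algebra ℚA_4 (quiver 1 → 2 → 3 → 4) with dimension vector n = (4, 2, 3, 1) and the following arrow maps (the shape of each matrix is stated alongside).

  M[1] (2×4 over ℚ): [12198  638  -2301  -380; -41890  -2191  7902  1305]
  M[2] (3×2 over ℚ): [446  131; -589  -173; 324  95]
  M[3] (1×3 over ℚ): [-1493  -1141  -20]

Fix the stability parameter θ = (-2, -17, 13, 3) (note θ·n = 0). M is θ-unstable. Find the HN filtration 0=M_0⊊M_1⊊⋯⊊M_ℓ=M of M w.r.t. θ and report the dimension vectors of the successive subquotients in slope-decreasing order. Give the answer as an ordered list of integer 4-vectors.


Barcode: M ≅ I[1,1]^2, I[1,3], I[1,4], I[3,3]. HN layers by μ_θ (4 steps, strictly decreasing):
  μ^(1)=13; μ^(2)=8; μ^(3)=-2; μ^(4)=-19/2

((0, 0, 2, 0); (0, 0, 1, 1); (2, 0, 0, 0); (2, 2, 0, 0))


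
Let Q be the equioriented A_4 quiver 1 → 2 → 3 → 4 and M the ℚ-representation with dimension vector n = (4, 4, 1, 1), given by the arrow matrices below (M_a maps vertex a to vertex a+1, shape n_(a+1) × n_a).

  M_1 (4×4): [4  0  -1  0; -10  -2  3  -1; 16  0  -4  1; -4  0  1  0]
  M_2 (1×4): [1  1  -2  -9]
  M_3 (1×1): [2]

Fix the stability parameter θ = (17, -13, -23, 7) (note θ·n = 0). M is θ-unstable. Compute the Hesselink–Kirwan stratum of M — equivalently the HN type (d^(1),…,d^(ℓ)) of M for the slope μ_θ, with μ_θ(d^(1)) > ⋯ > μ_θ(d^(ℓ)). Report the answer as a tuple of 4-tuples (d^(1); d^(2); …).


Interval decomposition of M: I[1,1], I[1,2]^2, I[1,4], I[2,2].
HN type (ℓ=5): μ^(1)=17; μ^(2)=7; μ^(3)=2; μ^(4)=-19/3; μ^(5)=-13

((1, 0, 0, 0); (0, 0, 0, 1); (2, 2, 0, 0); (1, 1, 1, 0); (0, 1, 0, 0))


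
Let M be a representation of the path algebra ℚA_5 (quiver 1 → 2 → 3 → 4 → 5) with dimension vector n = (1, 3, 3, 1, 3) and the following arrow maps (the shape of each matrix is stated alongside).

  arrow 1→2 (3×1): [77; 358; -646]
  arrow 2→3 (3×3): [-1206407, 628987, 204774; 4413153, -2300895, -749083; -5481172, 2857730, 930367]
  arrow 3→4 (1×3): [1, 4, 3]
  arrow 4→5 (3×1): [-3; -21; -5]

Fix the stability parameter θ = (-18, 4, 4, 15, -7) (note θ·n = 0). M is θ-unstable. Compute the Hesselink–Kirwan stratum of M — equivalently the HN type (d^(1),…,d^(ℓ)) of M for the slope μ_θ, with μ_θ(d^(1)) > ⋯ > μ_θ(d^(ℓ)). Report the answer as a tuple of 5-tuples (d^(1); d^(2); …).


Via rank(M_{q-1}∘⋯∘M_p): M ≅ I[1,5], I[2,2], I[2,3], I[3,3], I[5,5]^2.
μ_θ-semistable layers: μ^(1)=4; μ^(2)=-7; μ^(3)=-18

((0, 3, 3, 1, 1); (0, 0, 0, 0, 2); (1, 0, 0, 0, 0))


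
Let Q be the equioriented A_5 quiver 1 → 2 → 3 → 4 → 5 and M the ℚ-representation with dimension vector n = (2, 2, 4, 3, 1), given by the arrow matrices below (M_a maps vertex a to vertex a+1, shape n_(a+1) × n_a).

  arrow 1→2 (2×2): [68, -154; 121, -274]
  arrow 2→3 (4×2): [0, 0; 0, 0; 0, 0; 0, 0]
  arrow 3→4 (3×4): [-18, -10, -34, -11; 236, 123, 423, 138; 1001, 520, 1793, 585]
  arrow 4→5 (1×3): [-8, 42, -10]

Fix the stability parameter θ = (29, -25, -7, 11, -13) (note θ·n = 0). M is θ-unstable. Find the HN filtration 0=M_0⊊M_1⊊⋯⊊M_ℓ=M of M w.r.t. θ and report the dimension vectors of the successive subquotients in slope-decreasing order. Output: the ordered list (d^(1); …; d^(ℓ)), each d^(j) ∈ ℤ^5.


Barcode: M ≅ I[1,2]^2, I[3,3], I[3,4]^2, I[3,5]. HN layers by μ_θ (4 steps, strictly decreasing):
  μ^(1)=11; μ^(2)=2; μ^(3)=-1; μ^(4)=-7

((0, 0, 0, 2, 0); (2, 2, 0, 0, 0); (0, 0, 0, 1, 1); (0, 0, 4, 0, 0))


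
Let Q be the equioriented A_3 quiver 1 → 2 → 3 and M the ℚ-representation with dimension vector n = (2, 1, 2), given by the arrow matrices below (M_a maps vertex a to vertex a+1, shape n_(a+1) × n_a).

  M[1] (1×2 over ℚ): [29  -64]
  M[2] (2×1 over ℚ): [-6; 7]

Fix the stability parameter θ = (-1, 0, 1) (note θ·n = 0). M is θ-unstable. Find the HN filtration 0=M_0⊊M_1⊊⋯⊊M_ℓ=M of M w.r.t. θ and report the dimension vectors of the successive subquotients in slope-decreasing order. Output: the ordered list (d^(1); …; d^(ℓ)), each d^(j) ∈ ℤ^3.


Via rank(M_{q-1}∘⋯∘M_p): M ≅ I[1,1], I[1,3], I[3,3].
μ_θ-semistable layers: μ^(1)=1; μ^(2)=0; μ^(3)=-1

((0, 0, 2); (0, 1, 0); (2, 0, 0))


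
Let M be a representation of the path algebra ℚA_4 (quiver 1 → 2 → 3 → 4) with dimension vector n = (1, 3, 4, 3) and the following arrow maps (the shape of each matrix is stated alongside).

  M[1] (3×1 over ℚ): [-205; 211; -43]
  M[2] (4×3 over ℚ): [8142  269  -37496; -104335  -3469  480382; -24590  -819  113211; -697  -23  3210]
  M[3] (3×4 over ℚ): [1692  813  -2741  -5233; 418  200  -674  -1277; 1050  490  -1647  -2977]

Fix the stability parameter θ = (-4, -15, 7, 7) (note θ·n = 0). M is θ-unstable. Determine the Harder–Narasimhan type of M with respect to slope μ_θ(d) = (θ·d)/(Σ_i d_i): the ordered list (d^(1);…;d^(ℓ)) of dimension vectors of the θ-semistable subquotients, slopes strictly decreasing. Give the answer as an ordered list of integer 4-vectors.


Barcode: M ≅ I[1,3], I[2,4]^2, I[3,4]. HN layers by μ_θ (3 steps, strictly decreasing):
  μ^(1)=7; μ^(2)=-19/2; μ^(3)=-15

((0, 0, 4, 3); (1, 1, 0, 0); (0, 2, 0, 0))


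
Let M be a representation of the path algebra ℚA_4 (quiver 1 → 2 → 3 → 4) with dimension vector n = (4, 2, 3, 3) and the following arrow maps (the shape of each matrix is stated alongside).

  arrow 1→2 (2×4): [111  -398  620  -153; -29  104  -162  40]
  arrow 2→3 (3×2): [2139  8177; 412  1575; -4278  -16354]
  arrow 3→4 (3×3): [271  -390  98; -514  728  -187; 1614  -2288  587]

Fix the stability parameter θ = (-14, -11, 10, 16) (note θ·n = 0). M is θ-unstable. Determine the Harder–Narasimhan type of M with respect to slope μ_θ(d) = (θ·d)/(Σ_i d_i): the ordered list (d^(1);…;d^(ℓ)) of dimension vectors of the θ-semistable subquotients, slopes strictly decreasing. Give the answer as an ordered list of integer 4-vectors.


Barcode: M ≅ I[1,1]^2, I[1,3], I[1,4], I[3,4], I[4,4]. HN layers by μ_θ (4 steps, strictly decreasing):
  μ^(1)=16; μ^(2)=10; μ^(3)=-11; μ^(4)=-14

((0, 0, 0, 3); (0, 0, 3, 0); (0, 2, 0, 0); (4, 0, 0, 0))


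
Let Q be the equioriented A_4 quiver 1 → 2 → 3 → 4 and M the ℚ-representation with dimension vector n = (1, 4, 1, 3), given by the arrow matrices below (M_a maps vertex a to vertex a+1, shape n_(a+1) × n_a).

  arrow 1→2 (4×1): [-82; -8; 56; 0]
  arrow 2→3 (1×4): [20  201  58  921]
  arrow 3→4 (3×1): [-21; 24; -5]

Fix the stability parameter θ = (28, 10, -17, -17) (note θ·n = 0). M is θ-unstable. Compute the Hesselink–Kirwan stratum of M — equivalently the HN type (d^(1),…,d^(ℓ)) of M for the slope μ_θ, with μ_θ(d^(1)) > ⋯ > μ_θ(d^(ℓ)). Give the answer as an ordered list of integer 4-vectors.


Interval decomposition of M: I[1,2], I[2,2]^2, I[2,4], I[4,4]^2.
HN type (ℓ=4): μ^(1)=19; μ^(2)=10; μ^(3)=-8; μ^(4)=-17

((1, 1, 0, 0); (0, 2, 0, 0); (0, 1, 1, 1); (0, 0, 0, 2))


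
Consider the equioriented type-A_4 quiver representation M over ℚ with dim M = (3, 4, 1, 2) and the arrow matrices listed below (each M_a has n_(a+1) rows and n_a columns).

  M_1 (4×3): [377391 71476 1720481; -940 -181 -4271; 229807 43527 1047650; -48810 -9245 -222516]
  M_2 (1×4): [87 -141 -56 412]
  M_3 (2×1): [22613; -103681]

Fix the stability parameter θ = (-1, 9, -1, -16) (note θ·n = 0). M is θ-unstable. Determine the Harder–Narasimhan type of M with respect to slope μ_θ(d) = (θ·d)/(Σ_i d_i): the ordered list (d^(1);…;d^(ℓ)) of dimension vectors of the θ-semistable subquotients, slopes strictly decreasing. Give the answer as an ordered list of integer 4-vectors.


Barcode: M ≅ I[1,2]^2, I[1,4], I[2,2], I[4,4]. HN layers by μ_θ (4 steps, strictly decreasing):
  μ^(1)=9; μ^(2)=-1; μ^(3)=-9/4; μ^(4)=-16

((0, 3, 0, 0); (2, 0, 0, 0); (1, 1, 1, 1); (0, 0, 0, 1))


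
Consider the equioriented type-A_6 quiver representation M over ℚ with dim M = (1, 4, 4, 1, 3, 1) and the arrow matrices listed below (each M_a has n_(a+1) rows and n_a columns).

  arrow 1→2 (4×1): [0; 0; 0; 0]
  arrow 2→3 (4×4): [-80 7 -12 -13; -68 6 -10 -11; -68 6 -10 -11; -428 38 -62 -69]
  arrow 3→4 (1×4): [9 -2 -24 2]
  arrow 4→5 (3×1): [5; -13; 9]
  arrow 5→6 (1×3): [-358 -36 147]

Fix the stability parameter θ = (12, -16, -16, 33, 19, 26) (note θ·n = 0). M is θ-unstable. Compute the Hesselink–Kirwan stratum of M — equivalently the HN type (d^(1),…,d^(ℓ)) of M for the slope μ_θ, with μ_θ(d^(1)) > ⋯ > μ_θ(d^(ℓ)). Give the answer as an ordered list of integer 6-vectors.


Interval decomposition of M: I[1,1], I[2,2]^2, I[2,3], I[2,6], I[3,3]^2, I[5,5]^2.
HN type (ℓ=4): μ^(1)=26; μ^(2)=19; μ^(3)=12; μ^(4)=-16

((0, 0, 0, 1, 1, 1); (0, 0, 0, 0, 2, 0); (1, 0, 0, 0, 0, 0); (0, 4, 4, 0, 0, 0))


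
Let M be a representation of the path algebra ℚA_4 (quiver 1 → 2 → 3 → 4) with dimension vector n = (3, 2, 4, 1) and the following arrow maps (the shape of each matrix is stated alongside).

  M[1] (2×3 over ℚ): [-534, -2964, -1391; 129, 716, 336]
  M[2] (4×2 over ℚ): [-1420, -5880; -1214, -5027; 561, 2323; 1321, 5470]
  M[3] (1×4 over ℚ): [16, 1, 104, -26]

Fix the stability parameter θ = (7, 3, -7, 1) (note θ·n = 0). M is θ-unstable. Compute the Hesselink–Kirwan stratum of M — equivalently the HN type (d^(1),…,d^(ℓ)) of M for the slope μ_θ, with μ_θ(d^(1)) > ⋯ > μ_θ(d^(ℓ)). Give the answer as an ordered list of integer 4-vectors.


Via rank(M_{q-1}∘⋯∘M_p): M ≅ I[1,1], I[1,3], I[1,4], I[3,3]^2.
μ_θ-semistable layers: μ^(1)=7; μ^(2)=1; μ^(3)=-7

((1, 0, 0, 0); (2, 2, 2, 1); (0, 0, 2, 0))


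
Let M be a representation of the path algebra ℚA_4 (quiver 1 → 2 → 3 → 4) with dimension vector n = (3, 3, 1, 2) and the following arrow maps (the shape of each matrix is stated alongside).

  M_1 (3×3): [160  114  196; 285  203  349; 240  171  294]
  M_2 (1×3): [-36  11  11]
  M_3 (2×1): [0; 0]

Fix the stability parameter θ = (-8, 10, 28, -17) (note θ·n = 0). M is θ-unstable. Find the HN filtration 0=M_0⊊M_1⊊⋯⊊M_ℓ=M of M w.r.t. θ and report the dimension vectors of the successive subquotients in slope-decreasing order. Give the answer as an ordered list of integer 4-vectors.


Barcode: M ≅ I[1,1], I[1,2], I[1,3], I[2,2], I[4,4]^2. HN layers by μ_θ (4 steps, strictly decreasing):
  μ^(1)=28; μ^(2)=10; μ^(3)=-8; μ^(4)=-17

((0, 0, 1, 0); (0, 3, 0, 0); (3, 0, 0, 0); (0, 0, 0, 2))


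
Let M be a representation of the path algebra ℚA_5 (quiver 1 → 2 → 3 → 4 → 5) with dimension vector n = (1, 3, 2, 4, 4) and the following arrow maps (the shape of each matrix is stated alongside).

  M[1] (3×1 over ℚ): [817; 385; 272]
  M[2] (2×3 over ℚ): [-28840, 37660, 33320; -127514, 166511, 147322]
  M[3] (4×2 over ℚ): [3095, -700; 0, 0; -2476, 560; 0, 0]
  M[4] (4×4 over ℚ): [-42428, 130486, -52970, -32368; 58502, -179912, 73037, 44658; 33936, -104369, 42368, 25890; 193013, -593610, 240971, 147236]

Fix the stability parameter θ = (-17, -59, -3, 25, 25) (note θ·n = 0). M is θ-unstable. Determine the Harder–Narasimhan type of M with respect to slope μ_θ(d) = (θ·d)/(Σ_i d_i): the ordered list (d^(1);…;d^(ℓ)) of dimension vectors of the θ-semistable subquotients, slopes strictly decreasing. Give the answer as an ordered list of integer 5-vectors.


Barcode: M ≅ I[1,3], I[2,2]^2, I[3,5], I[4,4], I[4,5]^2, I[5,5]. HN layers by μ_θ (4 steps, strictly decreasing):
  μ^(1)=25; μ^(2)=-3; μ^(3)=-38; μ^(4)=-59

((0, 0, 0, 4, 4); (0, 0, 2, 0, 0); (1, 1, 0, 0, 0); (0, 2, 0, 0, 0))


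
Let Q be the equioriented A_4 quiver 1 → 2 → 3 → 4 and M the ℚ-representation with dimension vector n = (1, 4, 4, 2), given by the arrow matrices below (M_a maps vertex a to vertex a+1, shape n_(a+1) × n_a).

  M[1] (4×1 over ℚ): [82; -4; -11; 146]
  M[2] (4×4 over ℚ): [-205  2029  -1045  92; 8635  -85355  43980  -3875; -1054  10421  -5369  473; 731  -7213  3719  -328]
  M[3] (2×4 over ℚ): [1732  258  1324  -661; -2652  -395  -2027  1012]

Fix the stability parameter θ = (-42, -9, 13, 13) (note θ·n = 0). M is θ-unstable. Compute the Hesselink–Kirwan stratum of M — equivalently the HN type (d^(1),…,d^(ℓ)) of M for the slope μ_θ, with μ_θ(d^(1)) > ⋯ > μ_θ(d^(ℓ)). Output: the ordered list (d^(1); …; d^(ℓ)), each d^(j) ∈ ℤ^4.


Interval decomposition of M: I[1,4], I[2,2], I[2,3], I[2,4], I[3,3].
HN type (ℓ=3): μ^(1)=13; μ^(2)=-9; μ^(3)=-42

((0, 0, 4, 2); (0, 4, 0, 0); (1, 0, 0, 0))


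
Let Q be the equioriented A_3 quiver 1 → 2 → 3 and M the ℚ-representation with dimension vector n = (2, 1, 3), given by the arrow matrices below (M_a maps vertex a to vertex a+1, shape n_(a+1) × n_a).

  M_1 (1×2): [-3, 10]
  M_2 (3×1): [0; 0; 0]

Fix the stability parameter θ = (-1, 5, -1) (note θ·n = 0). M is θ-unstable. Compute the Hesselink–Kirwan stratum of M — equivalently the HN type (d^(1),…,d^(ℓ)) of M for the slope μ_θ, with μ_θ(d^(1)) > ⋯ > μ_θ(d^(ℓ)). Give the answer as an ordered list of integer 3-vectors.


Via rank(M_{q-1}∘⋯∘M_p): M ≅ I[1,1], I[1,2], I[3,3]^3.
μ_θ-semistable layers: μ^(1)=5; μ^(2)=-1

((0, 1, 0); (2, 0, 3))


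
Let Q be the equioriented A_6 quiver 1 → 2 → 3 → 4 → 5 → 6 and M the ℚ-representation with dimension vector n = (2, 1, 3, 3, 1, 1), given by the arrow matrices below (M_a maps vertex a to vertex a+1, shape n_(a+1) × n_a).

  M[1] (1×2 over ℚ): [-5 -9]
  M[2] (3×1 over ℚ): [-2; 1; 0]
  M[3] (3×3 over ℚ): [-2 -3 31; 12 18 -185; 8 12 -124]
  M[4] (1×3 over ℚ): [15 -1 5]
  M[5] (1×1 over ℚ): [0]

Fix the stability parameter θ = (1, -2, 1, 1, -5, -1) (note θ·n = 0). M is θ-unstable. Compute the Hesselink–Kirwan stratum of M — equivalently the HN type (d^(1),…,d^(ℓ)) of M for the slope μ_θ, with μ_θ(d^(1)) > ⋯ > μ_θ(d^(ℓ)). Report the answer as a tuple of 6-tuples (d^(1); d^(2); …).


Barcode: M ≅ I[1,1], I[1,5], I[3,3], I[3,4], I[4,4], I[6,6]. HN layers by μ_θ (3 steps, strictly decreasing):
  μ^(1)=1; μ^(2)=-4/5; μ^(3)=-1

((1, 0, 2, 2, 0, 0); (1, 1, 1, 1, 1, 0); (0, 0, 0, 0, 0, 1))


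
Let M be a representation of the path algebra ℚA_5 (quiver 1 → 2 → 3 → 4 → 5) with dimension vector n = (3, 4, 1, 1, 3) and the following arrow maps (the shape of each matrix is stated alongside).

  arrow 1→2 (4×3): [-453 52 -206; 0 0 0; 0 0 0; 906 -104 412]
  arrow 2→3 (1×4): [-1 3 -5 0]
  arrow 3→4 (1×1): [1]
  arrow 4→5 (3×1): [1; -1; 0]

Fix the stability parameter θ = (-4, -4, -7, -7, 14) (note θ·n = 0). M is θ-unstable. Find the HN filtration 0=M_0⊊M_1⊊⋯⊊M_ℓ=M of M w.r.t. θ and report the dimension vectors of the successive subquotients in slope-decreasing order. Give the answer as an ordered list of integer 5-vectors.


Interval decomposition of M: I[1,1]^2, I[1,5], I[2,2]^3, I[5,5]^2.
HN type (ℓ=3): μ^(1)=14; μ^(2)=-4; μ^(3)=-11/2

((0, 0, 0, 0, 3); (2, 3, 0, 0, 0); (1, 1, 1, 1, 0))


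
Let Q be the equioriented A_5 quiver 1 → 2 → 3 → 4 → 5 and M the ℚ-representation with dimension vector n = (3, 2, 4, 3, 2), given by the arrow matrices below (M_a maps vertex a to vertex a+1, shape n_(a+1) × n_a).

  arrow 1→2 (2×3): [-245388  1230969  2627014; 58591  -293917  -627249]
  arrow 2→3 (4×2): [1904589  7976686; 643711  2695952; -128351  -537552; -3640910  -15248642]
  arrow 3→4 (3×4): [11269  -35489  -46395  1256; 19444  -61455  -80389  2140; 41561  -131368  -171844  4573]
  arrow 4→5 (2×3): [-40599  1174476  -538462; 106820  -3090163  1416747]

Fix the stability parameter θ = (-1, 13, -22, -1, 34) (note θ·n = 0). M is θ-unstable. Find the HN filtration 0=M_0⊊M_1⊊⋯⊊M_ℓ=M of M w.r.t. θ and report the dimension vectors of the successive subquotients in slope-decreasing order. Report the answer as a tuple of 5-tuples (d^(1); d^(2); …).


Barcode: M ≅ I[1,1], I[1,5]^2, I[3,3], I[3,4]. HN layers by μ_θ (4 steps, strictly decreasing):
  μ^(1)=34; μ^(2)=-1; μ^(3)=-10/3; μ^(4)=-22

((0, 0, 0, 0, 2); (1, 0, 0, 3, 0); (2, 2, 2, 0, 0); (0, 0, 2, 0, 0))


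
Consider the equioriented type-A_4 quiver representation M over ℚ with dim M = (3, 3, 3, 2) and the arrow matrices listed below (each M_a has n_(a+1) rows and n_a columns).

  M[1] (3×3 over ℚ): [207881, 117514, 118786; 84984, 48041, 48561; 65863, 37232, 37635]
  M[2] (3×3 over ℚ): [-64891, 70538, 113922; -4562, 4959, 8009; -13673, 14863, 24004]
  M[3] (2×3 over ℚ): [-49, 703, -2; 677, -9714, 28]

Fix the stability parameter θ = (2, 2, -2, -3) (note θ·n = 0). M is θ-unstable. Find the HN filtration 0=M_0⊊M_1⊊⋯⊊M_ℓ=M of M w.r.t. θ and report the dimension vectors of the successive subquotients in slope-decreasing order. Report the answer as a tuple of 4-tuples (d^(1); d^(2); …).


Interval decomposition of M: I[1,3], I[1,4]^2.
HN type (ℓ=2): μ^(1)=2/3; μ^(2)=-1/4

((1, 1, 1, 0); (2, 2, 2, 2))


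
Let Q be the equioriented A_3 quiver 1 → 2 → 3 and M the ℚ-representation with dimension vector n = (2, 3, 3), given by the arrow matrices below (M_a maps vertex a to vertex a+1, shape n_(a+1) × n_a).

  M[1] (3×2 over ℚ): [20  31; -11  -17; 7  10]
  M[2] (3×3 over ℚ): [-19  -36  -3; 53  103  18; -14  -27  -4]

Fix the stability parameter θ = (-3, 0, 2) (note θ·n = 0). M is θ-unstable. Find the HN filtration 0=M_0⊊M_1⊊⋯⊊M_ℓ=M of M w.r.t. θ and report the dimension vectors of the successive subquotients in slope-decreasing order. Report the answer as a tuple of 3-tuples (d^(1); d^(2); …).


Via rank(M_{q-1}∘⋯∘M_p): M ≅ I[1,3]^2, I[2,3].
μ_θ-semistable layers: μ^(1)=2; μ^(2)=0; μ^(3)=-3

((0, 0, 3); (0, 3, 0); (2, 0, 0))
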